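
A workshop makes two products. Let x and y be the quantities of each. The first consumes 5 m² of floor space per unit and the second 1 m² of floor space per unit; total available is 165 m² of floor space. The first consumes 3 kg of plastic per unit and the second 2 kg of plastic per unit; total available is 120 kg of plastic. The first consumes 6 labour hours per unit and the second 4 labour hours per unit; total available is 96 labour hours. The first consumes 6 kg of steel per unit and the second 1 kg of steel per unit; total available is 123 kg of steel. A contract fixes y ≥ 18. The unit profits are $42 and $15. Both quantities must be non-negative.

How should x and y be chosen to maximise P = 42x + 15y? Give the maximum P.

Extreme points and P = 42x + 15y:
  (0, 24) → P = 360
  (0, 18) → P = 270
  (4, 18) → P = 438

The optimum lies where 6x + 4y = 96 and y = 18.
Solving simultaneously gives x = 4, y = 18.

x = 4, y = 18, maximum P = 438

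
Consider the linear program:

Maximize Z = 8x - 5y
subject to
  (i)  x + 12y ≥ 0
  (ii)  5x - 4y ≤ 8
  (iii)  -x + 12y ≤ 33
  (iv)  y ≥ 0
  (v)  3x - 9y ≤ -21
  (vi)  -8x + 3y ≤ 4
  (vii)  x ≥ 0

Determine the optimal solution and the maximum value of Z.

x = 5/3, y = 26/9, maximum Z = -10/9

Feasible corners and Z = 8x - 5y:
  (5/3, 26/9) → Z = -10/9
  (17/31, 260/93) → Z = -892/93
  (3/7, 52/21) → Z = -188/21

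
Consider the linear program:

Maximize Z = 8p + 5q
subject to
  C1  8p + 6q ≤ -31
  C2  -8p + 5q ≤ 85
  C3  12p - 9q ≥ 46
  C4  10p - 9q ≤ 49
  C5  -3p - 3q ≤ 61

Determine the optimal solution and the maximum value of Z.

p = 5/44, q = -117/22, maximum Z = -565/22

Vertices and Z = 8p + 5q:
  (-1/48, -185/36) → Z = -931/36
  (5/44, -117/22) → Z = -565/22
  (-3/2, -64/9) → Z = -428/9

At the optimal vertex, 8p + 6q = -31 and 10p - 9q = 49.
Solving simultaneously gives p = 5/44, q = -117/22.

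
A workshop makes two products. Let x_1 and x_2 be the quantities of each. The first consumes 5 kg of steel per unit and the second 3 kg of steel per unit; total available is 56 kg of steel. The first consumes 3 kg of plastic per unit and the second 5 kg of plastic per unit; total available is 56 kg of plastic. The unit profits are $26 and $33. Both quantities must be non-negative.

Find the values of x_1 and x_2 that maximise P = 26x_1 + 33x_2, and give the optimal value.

Extreme points and P = 26x_1 + 33x_2:
  (0, 0) → P = 0
  (0, 56/5) → P = 1848/5
  (56/5, 0) → P = 1456/5
  (7, 7) → P = 413

At the optimal vertex, 5x_1 + 3x_2 = 56 and 3x_1 + 5x_2 = 56.
Solving simultaneously gives x_1 = 7, x_2 = 7.

x_1 = 7, x_2 = 7, maximum P = 413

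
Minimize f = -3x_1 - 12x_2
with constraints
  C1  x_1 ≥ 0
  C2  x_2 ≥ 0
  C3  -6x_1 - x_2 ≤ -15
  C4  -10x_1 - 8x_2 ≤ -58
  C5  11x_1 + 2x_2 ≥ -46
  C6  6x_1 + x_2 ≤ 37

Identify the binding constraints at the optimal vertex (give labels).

C1 and C6

Feasible corners and f = -3x_1 - 12x_2:
  (0, 15) → f = -180
  (0, 37) → f = -444
  (29/5, 0) → f = -87/5
  (37/6, 0) → f = -37/2
  (31/19, 99/19) → f = -1281/19

The minimum is at (0, 37). Substituting into each constraint, equality holds for C1 and C6; the remaining constraints have slack.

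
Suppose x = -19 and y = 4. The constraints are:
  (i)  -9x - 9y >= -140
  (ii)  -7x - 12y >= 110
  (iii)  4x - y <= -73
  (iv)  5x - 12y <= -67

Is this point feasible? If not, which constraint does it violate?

Constraint (ii): -7x - 12y = 85, which is not ≥ 110. All other constraints are satisfied.

not feasible — violates (ii)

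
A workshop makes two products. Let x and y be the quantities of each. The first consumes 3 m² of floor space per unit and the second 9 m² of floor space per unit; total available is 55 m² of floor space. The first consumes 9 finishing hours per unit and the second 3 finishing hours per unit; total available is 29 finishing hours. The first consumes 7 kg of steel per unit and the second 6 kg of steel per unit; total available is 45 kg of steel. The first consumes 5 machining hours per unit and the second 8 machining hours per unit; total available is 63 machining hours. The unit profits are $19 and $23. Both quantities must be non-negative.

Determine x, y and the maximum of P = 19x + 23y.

x = 4/3, y = 17/3, maximum P = 467/3

Vertices and P = 19x + 23y:
  (0, 0) → P = 0
  (0, 55/9) → P = 1265/9
  (29/9, 0) → P = 551/9
  (4/3, 17/3) → P = 467/3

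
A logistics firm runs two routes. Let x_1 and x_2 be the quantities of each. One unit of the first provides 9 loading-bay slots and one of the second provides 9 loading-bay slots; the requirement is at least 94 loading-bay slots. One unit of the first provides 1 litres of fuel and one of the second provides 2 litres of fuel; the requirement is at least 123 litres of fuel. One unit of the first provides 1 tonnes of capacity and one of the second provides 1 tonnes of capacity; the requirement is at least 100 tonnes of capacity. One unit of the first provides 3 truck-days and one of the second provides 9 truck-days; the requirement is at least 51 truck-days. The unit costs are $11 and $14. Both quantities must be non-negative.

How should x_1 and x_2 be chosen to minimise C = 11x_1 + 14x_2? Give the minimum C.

x_1 = 77, x_2 = 23, minimum C = 1169

The feasible region is unbounded (it extends along (0, 1), (1, 0)), but C strictly increases along every unbounded feasible direction, so there is no improving ray and the minimum is attained at a vertex.

The binding constraints are x_1 + 2x_2 = 123 and x_1 + x_2 = 100.
Solving simultaneously gives x_1 = 77, x_2 = 23.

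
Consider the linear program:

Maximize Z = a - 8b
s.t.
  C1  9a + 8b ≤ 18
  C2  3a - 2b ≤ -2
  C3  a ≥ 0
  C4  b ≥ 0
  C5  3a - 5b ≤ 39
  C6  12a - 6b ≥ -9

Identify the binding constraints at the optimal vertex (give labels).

C2 and C3

Feasible corners and Z = a - 8b:
  (10/21, 12/7) → Z = -278/21
  (6/25, 99/50) → Z = -78/5
  (0, 1) → Z = -8
  (0, 3/2) → Z = -12

The maximum is at (0, 1). Substituting into each constraint, equality holds for C2 and C3; the remaining constraints have slack.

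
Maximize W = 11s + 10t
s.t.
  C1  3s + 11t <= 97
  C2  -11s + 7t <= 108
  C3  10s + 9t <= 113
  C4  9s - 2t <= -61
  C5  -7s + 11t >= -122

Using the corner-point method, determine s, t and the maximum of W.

s = -211/41, t = 301/41, maximum W = 689/41

Corner points and W = 11s + 10t:
  (-211/41, 301/41) → W = 689/41
  (-1021/36, -1049/36) → W = -21721/36
  (-183/17, -305/17) → W = -5063/17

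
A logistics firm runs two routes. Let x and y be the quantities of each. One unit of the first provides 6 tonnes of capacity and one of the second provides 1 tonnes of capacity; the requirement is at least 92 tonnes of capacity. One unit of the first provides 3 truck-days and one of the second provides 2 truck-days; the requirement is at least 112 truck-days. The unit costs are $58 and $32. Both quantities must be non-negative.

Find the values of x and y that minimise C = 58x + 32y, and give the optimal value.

x = 8, y = 44, minimum C = 1872

Feasible corners and C = 58x + 32y:
  (0, 92) → C = 2944
  (112/3, 0) → C = 6496/3
  (8, 44) → C = 1872
The feasible region is unbounded (it extends along (0, 1), (1, 0)), but C strictly increases along every unbounded feasible direction, so there is no improving ray and the minimum is attained at a vertex.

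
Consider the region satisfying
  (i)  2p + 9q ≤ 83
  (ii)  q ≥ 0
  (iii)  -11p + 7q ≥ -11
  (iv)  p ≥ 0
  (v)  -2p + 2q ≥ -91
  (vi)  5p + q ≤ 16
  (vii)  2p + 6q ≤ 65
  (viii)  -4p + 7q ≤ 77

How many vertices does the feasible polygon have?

5

Intersecting each pair of boundary lines and keeping only the points that satisfy every inequality leaves:
  (0, 83/9)
  (61/43, 383/43)
  (1, 0)
  (0, 0)
  (123/46, 121/46)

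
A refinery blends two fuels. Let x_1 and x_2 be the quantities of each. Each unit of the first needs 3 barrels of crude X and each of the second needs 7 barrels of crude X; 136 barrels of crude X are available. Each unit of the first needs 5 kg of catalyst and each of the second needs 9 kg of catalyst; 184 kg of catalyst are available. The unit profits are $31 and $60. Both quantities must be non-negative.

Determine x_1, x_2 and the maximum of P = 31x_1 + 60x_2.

x_1 = 8, x_2 = 16, maximum P = 1208

Feasible corners and P = 31x_1 + 60x_2:
  (0, 0) → P = 0
  (0, 136/7) → P = 8160/7
  (184/5, 0) → P = 5704/5
  (8, 16) → P = 1208

The binding constraints are 3x_1 + 7x_2 = 136 and 5x_1 + 9x_2 = 184.
Solving simultaneously gives x_1 = 8, x_2 = 16.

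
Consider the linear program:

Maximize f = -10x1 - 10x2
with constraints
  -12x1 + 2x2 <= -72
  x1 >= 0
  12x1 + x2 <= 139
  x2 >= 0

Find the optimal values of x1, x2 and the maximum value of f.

x1 = 6, x2 = 0, maximum f = -60

Corner points and f = -10x1 - 10x2:
  (175/18, 67/3) → f = -2885/9
  (6, 0) → f = -60
  (139/12, 0) → f = -695/6

The binding constraints are -12x1 + 2x2 = -72 and x2 = 0.
Solving simultaneously gives x1 = 6, x2 = 0.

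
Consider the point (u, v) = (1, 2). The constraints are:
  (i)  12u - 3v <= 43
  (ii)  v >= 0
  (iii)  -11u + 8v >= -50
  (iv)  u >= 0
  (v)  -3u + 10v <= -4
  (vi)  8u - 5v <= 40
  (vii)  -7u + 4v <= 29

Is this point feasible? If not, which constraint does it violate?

Constraint (v): -3u + 10v = 17, which is not ≤ -4. All other constraints are satisfied.

not feasible — violates (v)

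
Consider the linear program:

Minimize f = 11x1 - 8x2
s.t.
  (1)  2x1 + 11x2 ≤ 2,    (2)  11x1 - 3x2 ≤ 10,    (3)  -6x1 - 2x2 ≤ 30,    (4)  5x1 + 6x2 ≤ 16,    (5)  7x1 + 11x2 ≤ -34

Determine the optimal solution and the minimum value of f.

x1 = -131/26, x2 = 3/26, minimum f = -1465/26

Extreme points and f = 11x1 - 8x2:
  (-7/4, -39/4) → f = 235/4
  (4/71, -222/71) → f = 1820/71
  (-131/26, 3/26) → f = -1465/26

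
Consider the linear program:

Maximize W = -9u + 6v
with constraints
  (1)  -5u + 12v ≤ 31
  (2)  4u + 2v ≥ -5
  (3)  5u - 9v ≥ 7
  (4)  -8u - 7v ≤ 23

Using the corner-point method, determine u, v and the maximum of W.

u = -31/46, v = -53/46, maximum W = -39/46

Extreme points and W = -9u + 6v:
  (121/5, 38/3) → W = -709/5
  (-31/46, -53/46) → W = -39/46
  (11/12, -13/3) → W = -137/4
The feasible region is unbounded (it extends along (7, -8), (12, 5)), but W strictly decreases along every unbounded feasible direction, so there is no improving ray and the maximum is attained at a vertex.

The binding constraints are 4u + 2v = -5 and 5u - 9v = 7.
Solving simultaneously gives u = -31/46, v = -53/46.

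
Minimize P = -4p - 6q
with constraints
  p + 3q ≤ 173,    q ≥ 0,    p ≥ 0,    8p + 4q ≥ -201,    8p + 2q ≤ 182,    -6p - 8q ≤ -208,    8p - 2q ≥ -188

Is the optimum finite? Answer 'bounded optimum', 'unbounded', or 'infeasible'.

Extreme points and P = -4p - 6q:
  (0, 173/3) → P = -346
  (100/11, 601/11) → P = -4006/11
  (0, 26) → P = -156
  (20, 11) → P = -146
The feasible region has finitely many vertices and no improving ray; the minimum is -4006/11 at (100/11, 601/11).

bounded optimum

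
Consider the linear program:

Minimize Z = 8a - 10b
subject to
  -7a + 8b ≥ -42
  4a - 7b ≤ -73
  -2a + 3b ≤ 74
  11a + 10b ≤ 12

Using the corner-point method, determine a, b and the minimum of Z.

Corner points and Z = 8a - 10b:
  (-299/2, -75) → Z = -446
  (-646/117, 851/117) → Z = -13678/117
  (-704/53, 838/53) → Z = -14012/53

a = -299/2, b = -75, minimum Z = -446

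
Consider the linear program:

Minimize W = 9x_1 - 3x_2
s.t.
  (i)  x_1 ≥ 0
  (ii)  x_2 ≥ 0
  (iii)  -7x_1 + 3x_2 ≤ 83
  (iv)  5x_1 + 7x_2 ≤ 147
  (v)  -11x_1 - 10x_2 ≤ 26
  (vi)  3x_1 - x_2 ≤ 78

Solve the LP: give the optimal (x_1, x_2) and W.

Feasible corners and W = 9x_1 - 3x_2:
  (0, 0) → W = 0
  (0, 21) → W = -63
  (26, 0) → W = 234
  (693/26, 51/26) → W = 234

The binding constraints are x_1 = 0 and 5x_1 + 7x_2 = 147.
Solving simultaneously gives x_1 = 0, x_2 = 21.

x_1 = 0, x_2 = 21, minimum W = -63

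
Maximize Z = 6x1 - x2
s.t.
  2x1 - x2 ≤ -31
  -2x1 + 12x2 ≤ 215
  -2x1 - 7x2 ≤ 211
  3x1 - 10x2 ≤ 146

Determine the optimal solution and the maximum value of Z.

x1 = -157/22, x2 = 184/11, maximum Z = -655/11

Extreme points and Z = 6x1 - x2:
  (-157/22, 184/11) → Z = -655/11
  (-107/4, -45/2) → Z = -138
  (-4037/38, 4/19) → Z = -12115/19

At the optimal vertex, 2x1 - x2 = -31 and -2x1 + 12x2 = 215.
Solving simultaneously gives x1 = -157/22, x2 = 184/11.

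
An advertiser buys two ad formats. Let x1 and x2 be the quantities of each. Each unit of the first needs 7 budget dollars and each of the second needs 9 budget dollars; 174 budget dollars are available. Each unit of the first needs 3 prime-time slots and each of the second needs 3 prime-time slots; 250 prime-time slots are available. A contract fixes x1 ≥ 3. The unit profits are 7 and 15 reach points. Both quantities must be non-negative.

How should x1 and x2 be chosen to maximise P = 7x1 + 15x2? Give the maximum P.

x1 = 3, x2 = 17, maximum P = 276

Corner points and P = 7x1 + 15x2:
  (174/7, 0) → P = 174
  (3, 0) → P = 21
  (3, 17) → P = 276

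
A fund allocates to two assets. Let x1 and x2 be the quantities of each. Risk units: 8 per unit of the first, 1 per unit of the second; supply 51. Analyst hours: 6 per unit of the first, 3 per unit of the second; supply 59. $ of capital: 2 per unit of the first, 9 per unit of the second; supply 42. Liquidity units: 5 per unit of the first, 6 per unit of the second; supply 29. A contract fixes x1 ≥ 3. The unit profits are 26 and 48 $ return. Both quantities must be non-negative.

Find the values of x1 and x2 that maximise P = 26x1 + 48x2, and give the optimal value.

Extreme points and P = 26x1 + 48x2:
  (29/5, 0) → P = 754/5
  (3, 0) → P = 78
  (3, 7/3) → P = 190

At the optimal vertex, 5x1 + 6x2 = 29 and x1 = 3.
Solving simultaneously gives x1 = 3, x2 = 7/3.

x1 = 3, x2 = 7/3, maximum P = 190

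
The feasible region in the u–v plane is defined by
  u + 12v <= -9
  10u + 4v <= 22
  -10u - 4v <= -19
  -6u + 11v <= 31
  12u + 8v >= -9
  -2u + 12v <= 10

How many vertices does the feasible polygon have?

Pairwise boundary intersections that survive every other constraint:
  (75/29, -28/29)
  (66/29, -109/116)
  (53/8, -177/16)
  (47/8, -159/16)

4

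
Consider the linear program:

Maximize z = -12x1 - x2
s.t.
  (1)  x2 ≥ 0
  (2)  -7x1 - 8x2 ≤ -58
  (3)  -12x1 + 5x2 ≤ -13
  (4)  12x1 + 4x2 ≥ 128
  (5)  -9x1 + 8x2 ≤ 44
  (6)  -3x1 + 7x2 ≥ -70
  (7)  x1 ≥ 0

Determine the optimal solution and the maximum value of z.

Feasible corners and z = -12x1 - x2:
  (32/3, 0) → z = -128
  (70/3, 0) → z = -280
  (212/33, 140/11) → z = -988/11
The feasible region is unbounded (it extends along (7, 3), (8, 9)), but z strictly decreases along every unbounded feasible direction, so there is no improving ray and the maximum is attained at a vertex.

x1 = 212/33, x2 = 140/11, maximum z = -988/11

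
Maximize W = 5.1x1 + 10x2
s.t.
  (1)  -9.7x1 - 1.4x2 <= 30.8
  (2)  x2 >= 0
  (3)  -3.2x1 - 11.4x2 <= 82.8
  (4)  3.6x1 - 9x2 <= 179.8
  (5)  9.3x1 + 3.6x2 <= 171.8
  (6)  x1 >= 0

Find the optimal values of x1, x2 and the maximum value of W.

Vertices and W = 5.1x1 + 10x2:
  (1718/93, 0) → W = 14603/155
  (0, 0) → W = 0
  (0, 859/18) → W = 4295/9

The optimum lies where 9.3x1 + 3.6x2 = 171.8 and x1 = 0.
Solving simultaneously gives x1 = 0, x2 = 859/18.

x1 = 0, x2 = 859/18, maximum W = 4295/9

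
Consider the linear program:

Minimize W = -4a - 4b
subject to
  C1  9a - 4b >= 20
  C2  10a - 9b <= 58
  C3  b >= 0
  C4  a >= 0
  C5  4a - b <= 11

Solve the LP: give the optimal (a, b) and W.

a = 24/7, b = 19/7, minimum W = -172/7

Vertices and W = -4a - 4b:
  (20/9, 0) → W = -80/9
  (24/7, 19/7) → W = -172/7
  (11/4, 0) → W = -11

The binding constraints are 9a - 4b = 20 and 4a - b = 11.
Solving simultaneously gives a = 24/7, b = 19/7.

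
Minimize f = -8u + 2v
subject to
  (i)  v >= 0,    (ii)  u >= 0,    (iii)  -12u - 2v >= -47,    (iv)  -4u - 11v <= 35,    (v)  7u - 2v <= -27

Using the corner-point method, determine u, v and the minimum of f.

u = 20/19, v = 653/38, minimum f = 493/19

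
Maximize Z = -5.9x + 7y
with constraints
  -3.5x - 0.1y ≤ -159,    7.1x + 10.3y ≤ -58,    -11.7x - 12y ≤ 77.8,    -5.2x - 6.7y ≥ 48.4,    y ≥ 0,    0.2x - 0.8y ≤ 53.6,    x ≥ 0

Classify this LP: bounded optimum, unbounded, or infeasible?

infeasible

The boundaries -3.5x - 0.1y = -159 and -11.7x - 12y = 77.8 meet at (191578/4083, -213260/4083), but that point violates y ≥ 0. Every candidate vertex is excluded by some other constraint, so the feasible region is empty.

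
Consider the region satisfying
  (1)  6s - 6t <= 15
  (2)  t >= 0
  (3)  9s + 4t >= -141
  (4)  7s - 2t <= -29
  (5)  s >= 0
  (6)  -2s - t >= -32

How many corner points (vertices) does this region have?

Pairwise boundary intersections that survive every other constraint:
  (0, 29/2)
  (35/11, 282/11)
  (0, 32)

3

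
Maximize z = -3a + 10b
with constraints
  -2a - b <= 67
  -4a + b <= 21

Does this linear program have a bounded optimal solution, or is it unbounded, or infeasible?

From the feasible point (-44/3, -113/3), moving in the direction (1, 4) keeps every constraint satisfied while z increases without bound.

unbounded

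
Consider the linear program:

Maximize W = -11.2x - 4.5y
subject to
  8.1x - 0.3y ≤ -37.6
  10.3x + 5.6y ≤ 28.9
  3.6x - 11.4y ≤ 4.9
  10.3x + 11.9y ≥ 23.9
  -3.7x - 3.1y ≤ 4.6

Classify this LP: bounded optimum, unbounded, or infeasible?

unbounded

From the feasible point (-20189/4845, 62137/4845), moving in the direction (-3.1, 3.7) keeps every constraint satisfied while W increases without bound.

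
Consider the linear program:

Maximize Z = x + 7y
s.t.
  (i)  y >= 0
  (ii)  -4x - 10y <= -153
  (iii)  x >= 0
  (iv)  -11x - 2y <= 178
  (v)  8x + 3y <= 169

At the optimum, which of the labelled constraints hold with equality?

Vertices and Z = x + 7y:
  (0, 153/10) → Z = 1071/10
  (1231/68, 137/17) → Z = 5067/68
  (0, 169/3) → Z = 1183/3

The maximum is at (0, 169/3). Substituting into each constraint, equality holds for (iii) and (v); the remaining constraints have slack.

(iii) and (v)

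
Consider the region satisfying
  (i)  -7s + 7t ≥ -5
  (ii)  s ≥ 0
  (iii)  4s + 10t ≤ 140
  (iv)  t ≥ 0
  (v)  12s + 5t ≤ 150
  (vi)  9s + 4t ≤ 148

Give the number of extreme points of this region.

5

The feasible vertices (each the meet of two boundaries and inside every other half-plane) are:
  (5/7, 0)
  (1075/119, 990/119)
  (0, 14)
  (0, 0)
  (8, 54/5)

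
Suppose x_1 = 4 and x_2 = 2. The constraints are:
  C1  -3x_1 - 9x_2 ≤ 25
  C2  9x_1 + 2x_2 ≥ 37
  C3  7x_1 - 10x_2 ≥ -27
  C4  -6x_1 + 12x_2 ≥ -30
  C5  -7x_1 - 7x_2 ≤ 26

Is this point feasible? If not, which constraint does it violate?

C1: -30 ≤ 25 ✓
C2: 40 ≥ 37 ✓
C3: 8 ≥ -27 ✓
C4: 0 ≥ -30 ✓
C5: -42 ≤ 26 ✓

feasible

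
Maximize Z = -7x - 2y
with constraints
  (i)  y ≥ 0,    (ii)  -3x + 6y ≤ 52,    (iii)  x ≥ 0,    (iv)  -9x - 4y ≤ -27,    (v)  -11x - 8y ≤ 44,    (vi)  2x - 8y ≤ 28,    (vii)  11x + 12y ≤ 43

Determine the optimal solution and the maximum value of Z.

Corner points and Z = -7x - 2y:
  (3, 0) → Z = -21
  (43/11, 0) → Z = -301/11
  (19/8, 45/32) → Z = -311/16

The optimum lies where -9x - 4y = -27 and 11x + 12y = 43.
Solving simultaneously gives x = 19/8, y = 45/32.

x = 19/8, y = 45/32, maximum Z = -311/16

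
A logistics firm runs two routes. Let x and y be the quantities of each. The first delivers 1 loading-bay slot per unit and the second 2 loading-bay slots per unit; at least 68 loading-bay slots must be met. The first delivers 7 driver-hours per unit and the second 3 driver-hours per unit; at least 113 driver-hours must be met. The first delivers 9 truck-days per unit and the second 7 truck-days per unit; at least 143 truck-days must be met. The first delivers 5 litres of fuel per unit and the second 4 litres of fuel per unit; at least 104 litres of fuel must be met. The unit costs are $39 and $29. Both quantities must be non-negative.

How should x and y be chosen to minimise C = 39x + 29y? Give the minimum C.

Feasible corners and C = 39x + 29y:
  (0, 113/3) → C = 3277/3
  (68, 0) → C = 2652
  (2, 33) → C = 1035
The feasible region is unbounded (it extends along (0, 1), (1, 0)), but C strictly increases along every unbounded feasible direction, so there is no improving ray and the minimum is attained at a vertex.

x = 2, y = 33, minimum C = 1035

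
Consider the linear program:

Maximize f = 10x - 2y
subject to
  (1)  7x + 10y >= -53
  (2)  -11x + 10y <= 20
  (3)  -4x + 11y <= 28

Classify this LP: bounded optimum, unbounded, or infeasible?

unbounded

From the feasible point (-73/18, -443/180), moving in the direction (10, -7) keeps every constraint satisfied while f increases without bound.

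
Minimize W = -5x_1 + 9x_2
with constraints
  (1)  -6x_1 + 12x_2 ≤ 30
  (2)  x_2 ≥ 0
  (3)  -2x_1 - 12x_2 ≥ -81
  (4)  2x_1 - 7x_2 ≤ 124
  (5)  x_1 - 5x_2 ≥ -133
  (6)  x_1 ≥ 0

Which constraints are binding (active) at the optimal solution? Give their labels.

Feasible corners and W = -5x_1 + 9x_2:
  (51/8, 91/16) → W = 309/16
  (0, 5/2) → W = 45/2
  (81/2, 0) → W = -405/2
  (0, 0) → W = 0

The minimum is at (81/2, 0). Substituting into each constraint, equality holds for (2) and (3); the remaining constraints have slack.

(2) and (3)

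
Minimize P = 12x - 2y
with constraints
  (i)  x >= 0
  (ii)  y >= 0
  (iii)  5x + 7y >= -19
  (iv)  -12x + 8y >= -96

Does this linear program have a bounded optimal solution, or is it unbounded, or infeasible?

From the feasible point (0, 0), moving in the direction (0, 1) keeps every constraint satisfied while P decreases without bound.

unbounded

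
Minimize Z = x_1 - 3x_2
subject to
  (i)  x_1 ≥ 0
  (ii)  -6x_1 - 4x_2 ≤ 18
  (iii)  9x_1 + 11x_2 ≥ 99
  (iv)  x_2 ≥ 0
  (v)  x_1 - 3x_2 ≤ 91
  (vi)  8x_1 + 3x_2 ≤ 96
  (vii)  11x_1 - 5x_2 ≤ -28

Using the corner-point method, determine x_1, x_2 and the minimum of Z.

x_1 = 0, x_2 = 32, minimum Z = -96

Vertices and Z = x_1 - 3x_2:
  (0, 9) → Z = -27
  (0, 32) → Z = -96
  (187/166, 1341/166) → Z = -1918/83
  (396/73, 1280/73) → Z = -3444/73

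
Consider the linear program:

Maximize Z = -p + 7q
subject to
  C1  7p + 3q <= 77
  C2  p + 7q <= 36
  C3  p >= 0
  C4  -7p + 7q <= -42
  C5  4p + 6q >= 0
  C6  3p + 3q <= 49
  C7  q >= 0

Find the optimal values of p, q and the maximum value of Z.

Vertices and Z = -p + 7q:
  (19/2, 7/2) → Z = 15
  (11, 0) → Z = -11
  (6, 0) → Z = -6

p = 19/2, q = 7/2, maximum Z = 15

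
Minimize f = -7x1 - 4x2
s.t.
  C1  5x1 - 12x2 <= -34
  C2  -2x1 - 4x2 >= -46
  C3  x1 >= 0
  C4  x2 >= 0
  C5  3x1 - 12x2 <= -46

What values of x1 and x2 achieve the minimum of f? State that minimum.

x1 = 104/11, x2 = 149/22, minimum f = -1026/11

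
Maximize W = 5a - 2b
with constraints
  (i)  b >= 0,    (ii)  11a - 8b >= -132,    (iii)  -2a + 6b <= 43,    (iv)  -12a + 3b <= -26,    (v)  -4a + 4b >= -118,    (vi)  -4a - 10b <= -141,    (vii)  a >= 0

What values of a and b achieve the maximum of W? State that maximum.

Vertices and W = 5a - 2b:
  (55, 51/2) → W = 224
  (104/11, 227/22) → W = 293/11
  (218/7, 23/14) → W = 1067/7

The optimum lies where -2a + 6b = 43 and -4a + 4b = -118.
Solving simultaneously gives a = 55, b = 51/2.

a = 55, b = 51/2, maximum W = 224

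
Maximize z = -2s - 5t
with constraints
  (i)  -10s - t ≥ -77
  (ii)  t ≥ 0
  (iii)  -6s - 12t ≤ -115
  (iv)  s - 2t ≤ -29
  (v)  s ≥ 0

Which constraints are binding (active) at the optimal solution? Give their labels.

(iv) and (v)

Feasible corners and z = -2s - 5t:
  (125/21, 367/21) → z = -695/7
  (0, 77) → z = -385
  (0, 29/2) → z = -145/2

The maximum is at (0, 29/2). Substituting into each constraint, equality holds for (iv) and (v); the remaining constraints have slack.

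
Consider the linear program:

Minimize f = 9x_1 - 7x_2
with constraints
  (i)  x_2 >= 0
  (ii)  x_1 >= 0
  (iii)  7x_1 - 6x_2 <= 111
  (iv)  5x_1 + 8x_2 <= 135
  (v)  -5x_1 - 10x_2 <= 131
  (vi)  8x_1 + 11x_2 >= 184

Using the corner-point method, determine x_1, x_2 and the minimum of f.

x_1 = 0, x_2 = 135/8, minimum f = -945/8

Extreme points and f = 9x_1 - 7x_2:
  (0, 135/8) → f = -945/8
  (0, 184/11) → f = -1288/11
  (849/43, 195/43) → f = 6276/43
  (93/5, 16/5) → f = 145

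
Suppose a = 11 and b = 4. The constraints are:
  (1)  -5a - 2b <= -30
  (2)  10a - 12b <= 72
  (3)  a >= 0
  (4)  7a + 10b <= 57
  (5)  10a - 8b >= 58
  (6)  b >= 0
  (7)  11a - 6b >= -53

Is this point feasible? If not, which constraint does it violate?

not feasible — violates (4)

Constraint (4): 7a + 10b = 117, which is not ≤ 57. All other constraints are satisfied.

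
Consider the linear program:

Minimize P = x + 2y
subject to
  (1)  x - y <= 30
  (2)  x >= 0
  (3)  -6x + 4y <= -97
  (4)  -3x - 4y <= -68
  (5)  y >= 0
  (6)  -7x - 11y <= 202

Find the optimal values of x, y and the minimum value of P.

Vertices and P = x + 2y:
  (30, 0) → P = 30
  (55/3, 13/4) → P = 149/6
  (68/3, 0) → P = 68/3
The feasible region is unbounded (it extends along (1, 1), (2, 3)), but P strictly increases along every unbounded feasible direction, so there is no improving ray and the minimum is attained at a vertex.

The optimum lies where -3x - 4y = -68 and y = 0.
Solving simultaneously gives x = 68/3, y = 0.

x = 68/3, y = 0, minimum P = 68/3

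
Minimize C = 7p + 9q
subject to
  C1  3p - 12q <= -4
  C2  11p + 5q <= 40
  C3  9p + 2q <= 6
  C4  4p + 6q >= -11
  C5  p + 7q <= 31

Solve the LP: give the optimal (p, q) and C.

p = -263/22, q = 135/22, minimum C = -313/11

Vertices and C = 7p + 9q:
  (32/57, 9/19) → C = 467/57
  (-26/11, -17/66) → C = -415/22
  (-20/61, 273/61) → C = 2317/61
  (-263/22, 135/22) → C = -313/11

The optimum lies where 4p + 6q = -11 and p + 7q = 31.
Solving simultaneously gives p = -263/22, q = 135/22.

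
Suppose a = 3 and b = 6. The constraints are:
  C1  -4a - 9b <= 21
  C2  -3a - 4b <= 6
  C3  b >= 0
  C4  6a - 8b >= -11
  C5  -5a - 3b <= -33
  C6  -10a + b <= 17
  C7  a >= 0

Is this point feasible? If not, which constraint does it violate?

not feasible — violates C4

Constraint C4: 6a - 8b = -30, which is not ≥ -11. All other constraints are satisfied.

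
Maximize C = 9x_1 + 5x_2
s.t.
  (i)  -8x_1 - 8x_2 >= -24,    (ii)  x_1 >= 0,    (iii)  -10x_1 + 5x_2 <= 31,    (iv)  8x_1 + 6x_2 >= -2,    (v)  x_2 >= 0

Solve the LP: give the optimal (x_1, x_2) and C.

Feasible corners and C = 9x_1 + 5x_2:
  (0, 3) → C = 15
  (3, 0) → C = 27
  (0, 0) → C = 0

The optimum lies where -8x_1 - 8x_2 = -24 and x_2 = 0.
Solving simultaneously gives x_1 = 3, x_2 = 0.

x_1 = 3, x_2 = 0, maximum C = 27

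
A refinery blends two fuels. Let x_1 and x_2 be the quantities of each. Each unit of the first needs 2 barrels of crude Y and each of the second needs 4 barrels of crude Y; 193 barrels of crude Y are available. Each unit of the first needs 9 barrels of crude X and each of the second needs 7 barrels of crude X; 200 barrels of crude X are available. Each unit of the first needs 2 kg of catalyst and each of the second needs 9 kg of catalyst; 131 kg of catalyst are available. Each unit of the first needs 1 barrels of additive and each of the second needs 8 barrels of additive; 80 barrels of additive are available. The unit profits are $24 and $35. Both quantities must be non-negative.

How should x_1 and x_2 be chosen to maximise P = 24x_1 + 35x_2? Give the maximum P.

Feasible corners and P = 24x_1 + 35x_2:
  (0, 0) → P = 0
  (0, 10) → P = 350
  (200/9, 0) → P = 1600/3
  (16, 8) → P = 664

x_1 = 16, x_2 = 8, maximum P = 664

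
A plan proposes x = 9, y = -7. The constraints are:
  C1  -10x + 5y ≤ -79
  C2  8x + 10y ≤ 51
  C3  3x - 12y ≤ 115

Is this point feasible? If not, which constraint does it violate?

feasible

C1: -125 ≤ -79 ✓
C2: 2 ≤ 51 ✓
C3: 111 ≤ 115 ✓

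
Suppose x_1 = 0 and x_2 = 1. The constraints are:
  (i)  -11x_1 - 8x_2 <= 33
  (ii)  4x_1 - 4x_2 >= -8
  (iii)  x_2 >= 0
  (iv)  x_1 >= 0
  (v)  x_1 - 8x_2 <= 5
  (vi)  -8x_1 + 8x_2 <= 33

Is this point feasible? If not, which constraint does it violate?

feasible

(i): -8 ≤ 33 ✓
(ii): -4 ≥ -8 ✓
(iii): 1 ≥ 0 ✓
(iv): 0 ≥ 0 ✓
(v): -8 ≤ 5 ✓
(vi): 8 ≤ 33 ✓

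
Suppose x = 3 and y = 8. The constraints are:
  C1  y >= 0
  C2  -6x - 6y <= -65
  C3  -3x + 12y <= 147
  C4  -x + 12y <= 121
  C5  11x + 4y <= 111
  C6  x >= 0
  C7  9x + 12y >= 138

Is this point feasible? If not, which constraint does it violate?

not feasible — violates C7

Constraint C7: 9x + 12y = 123, which is not ≥ 138. All other constraints are satisfied.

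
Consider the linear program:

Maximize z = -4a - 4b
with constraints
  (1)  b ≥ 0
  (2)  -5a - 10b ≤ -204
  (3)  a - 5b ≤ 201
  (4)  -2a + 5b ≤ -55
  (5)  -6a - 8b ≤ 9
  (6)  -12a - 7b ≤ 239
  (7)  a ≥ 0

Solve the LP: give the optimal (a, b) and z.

Corner points and z = -4a - 4b:
  (204/5, 0) → z = -816/5
  (201, 0) → z = -804
  (314/9, 133/45) → z = -6812/45
The feasible region is unbounded (it extends along (5, 1), (5, 2)), but z strictly decreases along every unbounded feasible direction, so there is no improving ray and the maximum is attained at a vertex.

At the optimal vertex, -5a - 10b = -204 and -2a + 5b = -55.
Solving simultaneously gives a = 314/9, b = 133/45.

a = 314/9, b = 133/45, maximum z = -6812/45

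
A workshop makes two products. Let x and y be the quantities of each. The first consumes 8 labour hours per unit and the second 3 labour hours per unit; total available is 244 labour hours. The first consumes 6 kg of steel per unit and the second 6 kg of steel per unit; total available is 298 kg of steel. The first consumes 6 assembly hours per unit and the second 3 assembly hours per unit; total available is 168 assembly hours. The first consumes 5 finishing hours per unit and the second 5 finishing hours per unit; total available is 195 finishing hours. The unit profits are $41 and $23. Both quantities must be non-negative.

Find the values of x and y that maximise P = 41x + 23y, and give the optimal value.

x = 17, y = 22, maximum P = 1203

The binding constraints are 6x + 3y = 168 and 5x + 5y = 195.
Solving simultaneously gives x = 17, y = 22.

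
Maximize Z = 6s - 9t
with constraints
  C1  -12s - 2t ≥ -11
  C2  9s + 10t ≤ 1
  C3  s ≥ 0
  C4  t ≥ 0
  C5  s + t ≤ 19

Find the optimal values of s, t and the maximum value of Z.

s = 1/9, t = 0, maximum Z = 2/3

Extreme points and Z = 6s - 9t:
  (0, 1/10) → Z = -9/10
  (1/9, 0) → Z = 2/3
  (0, 0) → Z = 0

The optimum lies where 9s + 10t = 1 and t = 0.
Solving simultaneously gives s = 1/9, t = 0.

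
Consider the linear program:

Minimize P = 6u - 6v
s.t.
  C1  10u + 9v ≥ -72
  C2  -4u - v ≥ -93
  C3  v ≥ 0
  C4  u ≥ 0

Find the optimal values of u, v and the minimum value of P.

Feasible corners and P = 6u - 6v:
  (93/4, 0) → P = 279/2
  (0, 93) → P = -558
  (0, 0) → P = 0

u = 0, v = 93, minimum P = -558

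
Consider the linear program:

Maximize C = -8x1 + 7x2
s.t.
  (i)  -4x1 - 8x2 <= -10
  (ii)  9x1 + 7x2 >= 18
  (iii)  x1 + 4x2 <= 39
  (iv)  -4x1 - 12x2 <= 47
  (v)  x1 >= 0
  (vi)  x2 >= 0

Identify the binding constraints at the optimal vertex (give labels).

(iii) and (v)

Vertices and C = -8x1 + 7x2:
  (37/22, 9/22) → C = -233/22
  (5/2, 0) → C = -20
  (0, 18/7) → C = 18
  (0, 39/4) → C = 273/4
  (39, 0) → C = -312

The maximum is at (0, 39/4). Substituting into each constraint, equality holds for (iii) and (v); the remaining constraints have slack.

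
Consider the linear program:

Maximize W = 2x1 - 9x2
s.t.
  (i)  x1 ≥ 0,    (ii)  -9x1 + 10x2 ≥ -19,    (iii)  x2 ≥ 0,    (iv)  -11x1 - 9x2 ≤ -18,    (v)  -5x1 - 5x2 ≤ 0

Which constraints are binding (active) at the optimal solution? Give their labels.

(ii) and (iii)

Corner points and W = 2x1 - 9x2:
  (0, 2) → W = -18
  (19/9, 0) → W = 38/9
  (18/11, 0) → W = 36/11
The feasible region is unbounded (it extends along (0, 1), (10, 9)), but W strictly decreases along every unbounded feasible direction, so there is no improving ray and the maximum is attained at a vertex.

The maximum is at (19/9, 0). Substituting into each constraint, equality holds for (ii) and (iii); the remaining constraints have slack.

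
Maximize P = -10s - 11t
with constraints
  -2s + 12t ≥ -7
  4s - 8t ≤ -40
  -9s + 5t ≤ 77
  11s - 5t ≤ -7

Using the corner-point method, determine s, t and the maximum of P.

s = -8, t = 1, maximum P = 69

Vertices and P = -10s - 11t:
  (-8, 1) → P = 69
  (36/17, 103/17) → P = -1493/17
  (35, 392/5) → P = -6062/5

The optimum lies where 4s - 8t = -40 and -9s + 5t = 77.
Solving simultaneously gives s = -8, t = 1.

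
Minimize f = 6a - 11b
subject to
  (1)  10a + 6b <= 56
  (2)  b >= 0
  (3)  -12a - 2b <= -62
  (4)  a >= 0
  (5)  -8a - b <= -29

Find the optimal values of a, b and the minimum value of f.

Corner points and f = 6a - 11b:
  (28/5, 0) → f = 168/5
  (5, 1) → f = 19
  (31/6, 0) → f = 31

At the optimal vertex, 10a + 6b = 56 and -12a - 2b = -62.
Solving simultaneously gives a = 5, b = 1.

a = 5, b = 1, minimum f = 19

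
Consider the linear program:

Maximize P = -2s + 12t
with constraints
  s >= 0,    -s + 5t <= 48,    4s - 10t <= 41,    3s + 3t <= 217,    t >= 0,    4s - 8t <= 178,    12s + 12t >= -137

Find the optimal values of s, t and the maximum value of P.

Feasible corners and P = -2s + 12t:
  (0, 48/5) → P = 576/5
  (0, 0) → P = 0
  (941/18, 361/18) → P = 1225/9
  (2293/42, 745/42) → P = 311/3
  (41/4, 0) → P = -41/2

The optimum lies where -s + 5t = 48 and 3s + 3t = 217.
Solving simultaneously gives s = 941/18, t = 361/18.

s = 941/18, t = 361/18, maximum P = 1225/9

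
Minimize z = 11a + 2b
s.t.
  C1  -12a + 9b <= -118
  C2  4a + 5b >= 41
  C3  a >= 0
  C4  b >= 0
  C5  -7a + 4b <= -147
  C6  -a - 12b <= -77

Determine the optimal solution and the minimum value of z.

Corner points and z = 11a + 2b:
  (851/15, 938/15) → z = 11237/15
  (77, 0) → z = 847
  (259/11, 49/11) → z = 2947/11
The feasible region is unbounded (it extends along (3, 4), (1, 0)), but z strictly increases along every unbounded feasible direction, so there is no improving ray and the minimum is attained at a vertex.

The optimum lies where -7a + 4b = -147 and -a - 12b = -77.
Solving simultaneously gives a = 259/11, b = 49/11.

a = 259/11, b = 49/11, minimum z = 2947/11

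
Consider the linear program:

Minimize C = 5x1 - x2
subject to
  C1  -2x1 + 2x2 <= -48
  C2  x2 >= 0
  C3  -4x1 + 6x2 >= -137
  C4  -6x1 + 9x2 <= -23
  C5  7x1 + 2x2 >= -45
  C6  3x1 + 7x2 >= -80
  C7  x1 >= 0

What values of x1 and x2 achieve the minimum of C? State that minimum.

The feasible region is unbounded (it extends along (3, 2)), but C strictly increases along every unbounded feasible direction, so there is no improving ray and the minimum is attained at a vertex.

At the optimal vertex, -2x1 + 2x2 = -48 and x2 = 0.
Solving simultaneously gives x1 = 24, x2 = 0.

x1 = 24, x2 = 0, minimum C = 120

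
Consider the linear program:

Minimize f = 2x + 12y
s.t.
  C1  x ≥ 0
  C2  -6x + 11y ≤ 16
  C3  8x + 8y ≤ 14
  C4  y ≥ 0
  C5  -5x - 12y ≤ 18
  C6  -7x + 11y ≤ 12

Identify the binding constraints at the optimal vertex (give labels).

Extreme points and f = 2x + 12y:
  (0, 0) → f = 0
  (0, 12/11) → f = 144/11
  (7/4, 0) → f = 7/2
  (29/72, 97/72) → f = 611/36

The minimum is at (0, 0). Substituting into each constraint, equality holds for C1 and C4; the remaining constraints have slack.

C1 and C4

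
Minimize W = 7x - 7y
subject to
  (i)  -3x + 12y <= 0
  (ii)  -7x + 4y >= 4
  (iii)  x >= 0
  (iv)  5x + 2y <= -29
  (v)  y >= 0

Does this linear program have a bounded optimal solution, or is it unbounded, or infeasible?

infeasible

The boundaries 5x + 2y = -29 and y = 0 meet at (-29/5, 0), but that point violates -3x + 12y ≤ 0. Every candidate vertex is excluded by some other constraint, so the feasible region is empty.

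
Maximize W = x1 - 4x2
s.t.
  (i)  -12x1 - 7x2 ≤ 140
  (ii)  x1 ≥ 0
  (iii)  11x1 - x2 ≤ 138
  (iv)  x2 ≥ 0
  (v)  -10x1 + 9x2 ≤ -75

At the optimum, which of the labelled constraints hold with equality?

(iii) and (iv)

Corner points and W = x1 - 4x2:
  (138/11, 0) → W = 138/11
  (1167/89, 555/89) → W = -1053/89
  (15/2, 0) → W = 15/2

The maximum is at (138/11, 0). Substituting into each constraint, equality holds for (iii) and (iv); the remaining constraints have slack.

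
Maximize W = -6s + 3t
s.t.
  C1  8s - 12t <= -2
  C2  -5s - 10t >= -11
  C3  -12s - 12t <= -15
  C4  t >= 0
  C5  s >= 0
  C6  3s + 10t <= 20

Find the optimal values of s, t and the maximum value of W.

Corner points and W = -6s + 3t:
  (4/5, 7/10) → W = -27/10
  (13/20, 3/5) → W = -21/10
  (3/10, 19/20) → W = 21/20

At the optimal vertex, -5s - 10t = -11 and -12s - 12t = -15.
Solving simultaneously gives s = 3/10, t = 19/20.

s = 3/10, t = 19/20, maximum W = 21/20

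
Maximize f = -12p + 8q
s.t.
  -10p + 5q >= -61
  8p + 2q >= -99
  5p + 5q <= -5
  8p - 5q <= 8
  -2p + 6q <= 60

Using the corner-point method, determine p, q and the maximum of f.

Corner points and f = -12p + 8q:
  (-479/56, -107/7) → f = -275/14
  (-357/26, 141/26) → f = 2706/13
  (3/13, -16/13) → f = -164/13
  (-33/4, 29/4) → f = 157

At the optimal vertex, 8p + 2q = -99 and -2p + 6q = 60.
Solving simultaneously gives p = -357/26, q = 141/26.

p = -357/26, q = 141/26, maximum f = 2706/13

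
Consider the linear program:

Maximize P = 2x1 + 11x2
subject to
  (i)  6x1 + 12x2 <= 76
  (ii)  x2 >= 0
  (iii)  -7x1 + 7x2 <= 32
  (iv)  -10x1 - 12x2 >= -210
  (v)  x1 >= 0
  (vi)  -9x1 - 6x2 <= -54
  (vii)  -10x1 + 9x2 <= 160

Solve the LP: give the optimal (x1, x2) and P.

x1 = 8/3, x2 = 5, maximum P = 181/3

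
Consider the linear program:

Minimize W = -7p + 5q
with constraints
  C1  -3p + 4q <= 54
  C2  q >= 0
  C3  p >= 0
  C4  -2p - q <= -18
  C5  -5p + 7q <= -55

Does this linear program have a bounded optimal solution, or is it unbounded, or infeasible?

From the feasible point (11, 0), moving in the direction (1, 0) keeps every constraint satisfied while W decreases without bound.

unbounded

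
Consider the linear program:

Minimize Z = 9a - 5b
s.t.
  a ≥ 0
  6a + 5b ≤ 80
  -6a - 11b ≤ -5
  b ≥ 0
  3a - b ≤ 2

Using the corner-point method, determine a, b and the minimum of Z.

a = 0, b = 16, minimum Z = -80

Feasible corners and Z = 9a - 5b:
  (0, 16) → Z = -80
  (0, 5/11) → Z = -25/11
  (30/7, 76/7) → Z = -110/7
  (9/13, 1/13) → Z = 76/13

At the optimal vertex, a = 0 and 6a + 5b = 80.
Solving simultaneously gives a = 0, b = 16.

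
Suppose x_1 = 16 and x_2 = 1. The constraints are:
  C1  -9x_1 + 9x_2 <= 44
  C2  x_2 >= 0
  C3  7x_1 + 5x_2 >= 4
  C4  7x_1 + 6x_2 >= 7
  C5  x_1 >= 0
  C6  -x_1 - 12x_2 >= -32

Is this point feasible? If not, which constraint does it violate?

feasible

C1: -135 ≤ 44 ✓
C2: 1 ≥ 0 ✓
C3: 117 ≥ 4 ✓
C4: 118 ≥ 7 ✓
C5: 16 ≥ 0 ✓
C6: -28 ≥ -32 ✓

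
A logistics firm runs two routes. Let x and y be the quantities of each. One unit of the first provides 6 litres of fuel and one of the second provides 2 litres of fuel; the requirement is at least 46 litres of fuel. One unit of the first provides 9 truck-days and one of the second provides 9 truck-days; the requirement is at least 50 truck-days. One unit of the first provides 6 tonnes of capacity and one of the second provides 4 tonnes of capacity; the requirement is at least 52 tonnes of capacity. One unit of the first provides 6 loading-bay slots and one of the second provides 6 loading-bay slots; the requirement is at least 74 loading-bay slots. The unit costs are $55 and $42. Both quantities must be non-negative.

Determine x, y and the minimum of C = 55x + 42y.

The feasible region is unbounded (it extends along (0, 1), (1, 0)), but C strictly increases along every unbounded feasible direction, so there is no improving ray and the minimum is attained at a vertex.

At the optimal vertex, 6x + 2y = 46 and 6x + 6y = 74.
Solving simultaneously gives x = 16/3, y = 7.

x = 16/3, y = 7, minimum C = 1762/3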